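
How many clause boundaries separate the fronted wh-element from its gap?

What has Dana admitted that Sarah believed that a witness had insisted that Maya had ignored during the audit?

"what" is extracted from the object of "ignored".
Boundaries crossed, outermost first: [that], [that], [that] — 3 in total.

3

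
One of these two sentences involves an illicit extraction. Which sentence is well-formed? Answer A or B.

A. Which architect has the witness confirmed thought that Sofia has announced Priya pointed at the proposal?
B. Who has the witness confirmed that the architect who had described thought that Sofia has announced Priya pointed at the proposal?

In B, the wh-phrase is extracted from inside a complex-NP island (relative clause) (introduced by "who"), which blocks movement.
In A, the extraction path crosses only that-complement boundaries, which are transparent.
So A is grammatical.

A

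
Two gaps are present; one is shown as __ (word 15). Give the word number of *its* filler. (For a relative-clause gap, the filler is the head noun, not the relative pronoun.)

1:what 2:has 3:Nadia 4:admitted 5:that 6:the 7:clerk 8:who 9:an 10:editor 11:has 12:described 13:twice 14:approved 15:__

1

The marked gap is the direct object of "approved".
Its filler is the fronted wh-phrase "what", at word 1.
(The other dependency links word 7 to a gap after word 12.)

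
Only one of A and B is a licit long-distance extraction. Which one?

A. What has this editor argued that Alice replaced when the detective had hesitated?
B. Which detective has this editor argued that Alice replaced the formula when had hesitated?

A

In B, the wh-phrase is extracted from inside an adjunct island (introduced by "when"), which blocks movement.
In A, the extraction path crosses only that-complement boundaries, which are transparent.
So A is grammatical.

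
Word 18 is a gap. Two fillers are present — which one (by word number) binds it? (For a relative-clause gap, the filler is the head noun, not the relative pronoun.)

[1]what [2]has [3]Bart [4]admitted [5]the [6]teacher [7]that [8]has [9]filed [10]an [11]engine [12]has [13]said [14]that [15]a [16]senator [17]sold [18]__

The marked gap is the direct object of "sold".
Its filler is the fronted wh-phrase "what", at word 1.
(The other dependency links word 6 to a gap after word 7.)

1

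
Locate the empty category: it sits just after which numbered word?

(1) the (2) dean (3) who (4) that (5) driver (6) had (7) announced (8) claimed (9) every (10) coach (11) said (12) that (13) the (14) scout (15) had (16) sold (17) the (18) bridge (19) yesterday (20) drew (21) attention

The displaced element is "the dean" (word 2).
It is linked across 1 clause boundary (Ø).
It functions as the subject of "claimed", so the gap sits immediately after word 7 ("announced").
Base order: That driver had announced that the dean claimed every coach said that the scout had sold the bridge yesterday.

7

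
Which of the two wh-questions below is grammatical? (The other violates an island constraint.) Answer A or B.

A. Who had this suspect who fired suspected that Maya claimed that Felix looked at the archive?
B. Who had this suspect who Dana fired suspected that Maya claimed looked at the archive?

B

In A, the wh-phrase is extracted from inside a complex-NP island (relative clause) (introduced by "who"), which blocks movement.
In B, the extraction path crosses only that-complement boundaries, which are transparent.
So B is grammatical.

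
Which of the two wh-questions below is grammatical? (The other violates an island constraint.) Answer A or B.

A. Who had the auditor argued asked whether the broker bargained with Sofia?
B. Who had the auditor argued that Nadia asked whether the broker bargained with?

In B, the wh-phrase is extracted from inside a wh-island (introduced by "whether"), which blocks movement.
In A, the extraction path crosses only that-complement boundaries, which are transparent.
So A is grammatical.

A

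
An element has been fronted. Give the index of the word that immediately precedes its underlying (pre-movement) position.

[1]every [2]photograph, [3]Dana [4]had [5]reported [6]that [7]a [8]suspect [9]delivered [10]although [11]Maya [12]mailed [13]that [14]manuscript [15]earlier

The displaced element is "every photograph" (word 2).
It is linked across 1 clause boundary (that).
It functions as the direct object of "delivered", so the gap sits immediately after word 9 ("delivered").
Base order: Dana had reported that a suspect delivered every photograph although Maya mailed that manuscript earlier.

9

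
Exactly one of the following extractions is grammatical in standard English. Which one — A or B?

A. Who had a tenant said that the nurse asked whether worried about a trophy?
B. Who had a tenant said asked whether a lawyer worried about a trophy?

B

In A, the wh-phrase is extracted from inside a wh-island (introduced by "whether"), which blocks movement.
In B, the extraction path crosses only that-complement boundaries, which are transparent.
So B is grammatical.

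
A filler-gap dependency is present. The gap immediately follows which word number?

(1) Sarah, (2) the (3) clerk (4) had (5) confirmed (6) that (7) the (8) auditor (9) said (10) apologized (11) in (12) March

The displaced element is "Sarah" (word 1).
It is linked across 2 clause boundaries (that → Ø).
It functions as the subject of "apologized", so the gap sits immediately after word 9 ("said").
Base order: The clerk had confirmed that the auditor said Sarah apologized in March.

9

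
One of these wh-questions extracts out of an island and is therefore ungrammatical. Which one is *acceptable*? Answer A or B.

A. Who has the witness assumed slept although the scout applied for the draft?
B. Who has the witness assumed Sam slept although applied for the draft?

In B, the wh-phrase is extracted from inside an adjunct island (introduced by "although"), which blocks movement.
In A, the extraction path crosses only that-complement boundaries, which are transparent.
So A is grammatical.

A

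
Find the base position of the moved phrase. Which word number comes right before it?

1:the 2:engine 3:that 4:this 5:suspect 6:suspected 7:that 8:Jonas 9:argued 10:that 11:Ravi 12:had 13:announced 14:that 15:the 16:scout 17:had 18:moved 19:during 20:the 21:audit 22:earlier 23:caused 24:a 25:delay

18

The displaced element is "the engine" (word 2).
It is linked across 3 clause boundaries (that → that → that).
It functions as the direct object of "moved", so the gap sits immediately after word 18 ("moved").
Base order: This suspect suspected that Jonas argued that Ravi had announced that the scout had moved the engine during the audit earlier.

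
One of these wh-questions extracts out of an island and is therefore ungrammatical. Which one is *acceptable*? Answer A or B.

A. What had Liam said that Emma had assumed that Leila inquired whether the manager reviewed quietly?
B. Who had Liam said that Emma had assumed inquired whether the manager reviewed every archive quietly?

B

In A, the wh-phrase is extracted from inside a wh-island (introduced by "whether"), which blocks movement.
In B, the extraction path crosses only that-complement boundaries, which are transparent.
So B is grammatical.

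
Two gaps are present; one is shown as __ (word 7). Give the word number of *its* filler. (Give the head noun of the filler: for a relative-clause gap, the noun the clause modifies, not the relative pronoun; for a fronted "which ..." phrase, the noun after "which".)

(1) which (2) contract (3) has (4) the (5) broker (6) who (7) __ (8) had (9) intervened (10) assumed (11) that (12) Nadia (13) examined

5

The marked gap is inside the relative clause, the subject of "intervened".
Its filler is the head noun "broker" (via "who"), at word 5.
(The other dependency links word 2 to a gap after word 13.)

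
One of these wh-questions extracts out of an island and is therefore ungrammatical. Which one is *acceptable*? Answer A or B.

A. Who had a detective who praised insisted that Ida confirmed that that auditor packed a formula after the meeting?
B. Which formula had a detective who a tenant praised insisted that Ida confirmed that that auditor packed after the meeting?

B

In A, the wh-phrase is extracted from inside a complex-NP island (relative clause) (introduced by "who"), which blocks movement.
In B, the extraction path crosses only that-complement boundaries, which are transparent.
So B is grammatical.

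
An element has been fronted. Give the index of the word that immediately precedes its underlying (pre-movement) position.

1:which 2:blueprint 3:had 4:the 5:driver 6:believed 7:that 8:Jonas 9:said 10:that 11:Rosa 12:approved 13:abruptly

The displaced element is "which blueprint" (word 2).
It is linked across 2 clause boundaries (that → that).
It functions as the direct object of "approved", so the gap sits immediately after word 12 ("approved").
Base order: The driver had believed that Jonas said that Rosa approved which blueprint abruptly.

12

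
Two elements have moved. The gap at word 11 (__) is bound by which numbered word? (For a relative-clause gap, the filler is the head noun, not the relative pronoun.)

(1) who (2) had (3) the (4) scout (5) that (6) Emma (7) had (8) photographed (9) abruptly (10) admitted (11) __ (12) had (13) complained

1

The marked gap is the subject of "complained".
Its filler is the fronted wh-phrase "who", at word 1.
(The other dependency links word 4 to a gap after word 8.)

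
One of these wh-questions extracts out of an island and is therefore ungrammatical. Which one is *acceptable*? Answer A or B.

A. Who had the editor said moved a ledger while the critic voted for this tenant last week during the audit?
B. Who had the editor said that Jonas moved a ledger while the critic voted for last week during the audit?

A

In B, the wh-phrase is extracted from inside an adjunct island (introduced by "while"), which blocks movement.
In A, the extraction path crosses only that-complement boundaries, which are transparent.
So A is grammatical.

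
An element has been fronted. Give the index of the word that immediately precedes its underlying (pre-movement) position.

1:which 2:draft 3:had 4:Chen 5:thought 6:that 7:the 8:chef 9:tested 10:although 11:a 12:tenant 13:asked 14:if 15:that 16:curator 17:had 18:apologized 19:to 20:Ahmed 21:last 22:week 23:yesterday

9

The displaced element is "which draft" (word 2).
It is linked across 1 clause boundary (that).
It functions as the direct object of "tested", so the gap sits immediately after word 9 ("tested").
Base order: Chen had thought that the chef tested which draft although a tenant asked if that curator had apologized to Ahmed last week yesterday.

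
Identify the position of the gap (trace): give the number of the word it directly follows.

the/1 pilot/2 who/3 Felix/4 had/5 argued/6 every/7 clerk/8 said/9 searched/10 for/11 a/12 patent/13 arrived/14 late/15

The displaced element is "the pilot" (word 2).
It is linked across 2 clause boundaries (Ø → Ø).
It functions as the subject of "searched", so the gap sits immediately after word 9 ("said").
Base order: Felix had argued every clerk said the pilot searched for a patent.

9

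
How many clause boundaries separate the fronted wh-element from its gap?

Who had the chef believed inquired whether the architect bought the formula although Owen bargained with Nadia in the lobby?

"who" is extracted from the subject of "inquired".
Boundaries crossed, outermost first: [Ø] — 1 in total.

1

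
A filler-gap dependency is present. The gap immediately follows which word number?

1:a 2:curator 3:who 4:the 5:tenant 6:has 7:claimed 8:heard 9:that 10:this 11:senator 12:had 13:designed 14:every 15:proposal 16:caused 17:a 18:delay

The displaced element is "a curator" (word 2).
It is linked across 1 clause boundary (Ø).
It functions as the subject of "heard", so the gap sits immediately after word 7 ("claimed").
Base order: The tenant has claimed a curator heard that this senator had designed every proposal.

7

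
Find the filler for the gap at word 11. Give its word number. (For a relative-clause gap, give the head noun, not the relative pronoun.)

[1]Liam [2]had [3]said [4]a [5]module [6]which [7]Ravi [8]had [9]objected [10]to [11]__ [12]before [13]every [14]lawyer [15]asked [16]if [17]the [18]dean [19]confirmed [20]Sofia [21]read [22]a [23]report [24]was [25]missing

5

The gap at 11 is the prepositional object of "objected", inside a relative clause.
The relative pronoun is "which" (word 6); it is bound by the head noun immediately before it.
Its filler is the head noun "module", at word 5.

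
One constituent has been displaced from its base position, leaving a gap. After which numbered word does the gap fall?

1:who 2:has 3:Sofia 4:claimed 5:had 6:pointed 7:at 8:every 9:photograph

4

The displaced element is "who" (word 1).
It is linked across 1 clause boundary (Ø).
It functions as the subject of "pointed", so the gap sits immediately after word 4 ("claimed").
Base order: Sofia has claimed that who had pointed at every photograph.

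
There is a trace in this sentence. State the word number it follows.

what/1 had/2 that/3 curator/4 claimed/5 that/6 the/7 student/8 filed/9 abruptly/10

The displaced element is "what" (word 1).
It is linked across 1 clause boundary (that).
It functions as the direct object of "filed", so the gap sits immediately after word 9 ("filed").
Base order: That curator had claimed that the student filed what abruptly.

9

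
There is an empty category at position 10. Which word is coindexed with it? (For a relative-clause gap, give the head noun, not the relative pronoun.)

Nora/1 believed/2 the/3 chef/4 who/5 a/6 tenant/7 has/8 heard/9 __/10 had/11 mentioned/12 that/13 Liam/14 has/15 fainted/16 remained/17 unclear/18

4

The gap at 10 is the subject of "mentioned", inside a relative clause.
The relative pronoun is "who" (word 5); it is bound by the head noun immediately before it.
Its filler is the head noun "chef", at word 4.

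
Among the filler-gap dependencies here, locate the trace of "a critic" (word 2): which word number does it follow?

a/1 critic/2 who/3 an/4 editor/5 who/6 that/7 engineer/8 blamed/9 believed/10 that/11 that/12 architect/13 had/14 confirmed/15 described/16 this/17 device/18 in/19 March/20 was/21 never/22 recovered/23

15

The displaced element is "a critic" (word 2).
It is linked across 2 clause boundaries (that → Ø).
It functions as the subject of "described", so the gap sits immediately after word 15 ("confirmed").
Base order: An editor who that engineer blamed believed that that architect had confirmed a critic described this device in March.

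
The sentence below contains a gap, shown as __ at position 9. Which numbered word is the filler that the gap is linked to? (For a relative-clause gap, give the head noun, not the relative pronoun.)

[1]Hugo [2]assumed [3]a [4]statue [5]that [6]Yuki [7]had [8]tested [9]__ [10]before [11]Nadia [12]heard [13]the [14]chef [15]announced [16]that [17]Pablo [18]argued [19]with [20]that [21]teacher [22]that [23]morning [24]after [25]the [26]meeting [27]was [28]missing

4

The gap at 9 is the object of "tested", inside a relative clause.
The relative pronoun is "that" (word 5); it is bound by the head noun immediately before it.
Its filler is the head noun "statue", at word 4.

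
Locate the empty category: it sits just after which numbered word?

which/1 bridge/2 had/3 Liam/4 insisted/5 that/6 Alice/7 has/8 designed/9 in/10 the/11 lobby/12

The displaced element is "which bridge" (word 2).
It is linked across 1 clause boundary (that).
It functions as the direct object of "designed", so the gap sits immediately after word 9 ("designed").
Base order: Liam had insisted that Alice has designed which bridge in the lobby.

9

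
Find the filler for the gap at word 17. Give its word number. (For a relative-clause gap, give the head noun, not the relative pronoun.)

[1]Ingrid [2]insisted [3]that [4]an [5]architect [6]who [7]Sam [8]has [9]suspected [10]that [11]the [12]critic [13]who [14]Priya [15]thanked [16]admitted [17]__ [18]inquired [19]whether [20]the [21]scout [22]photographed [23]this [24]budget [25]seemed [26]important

The gap at 17 is the subject of "inquired", inside a relative clause.
The relative pronoun is "who" (word 6); it is bound by the head noun immediately before it.
Its filler is the head noun "architect", at word 5.

5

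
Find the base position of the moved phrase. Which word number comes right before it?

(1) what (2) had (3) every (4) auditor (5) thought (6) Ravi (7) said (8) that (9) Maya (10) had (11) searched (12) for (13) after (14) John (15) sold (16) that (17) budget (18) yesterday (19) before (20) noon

The displaced element is "what" (word 1).
It is linked across 2 clause boundaries (Ø → that).
It functions as the object of the preposition "for" of "searched", so the gap sits immediately after word 12 ("for").
Base order: Every auditor had thought Ravi said that Maya had searched for what after John sold that budget yesterday before noon.

12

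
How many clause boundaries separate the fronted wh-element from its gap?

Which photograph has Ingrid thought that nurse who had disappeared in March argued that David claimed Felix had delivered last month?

3

"which photograph" is extracted from the object of "delivered".
Boundaries crossed, outermost first: [Ø], [that], [Ø] — 3 in total.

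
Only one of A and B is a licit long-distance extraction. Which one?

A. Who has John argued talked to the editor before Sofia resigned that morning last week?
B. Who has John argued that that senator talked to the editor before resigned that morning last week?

In B, the wh-phrase is extracted from inside an adjunct island (introduced by "before"), which blocks movement.
In A, the extraction path crosses only that-complement boundaries, which are transparent.
So A is grammatical.

A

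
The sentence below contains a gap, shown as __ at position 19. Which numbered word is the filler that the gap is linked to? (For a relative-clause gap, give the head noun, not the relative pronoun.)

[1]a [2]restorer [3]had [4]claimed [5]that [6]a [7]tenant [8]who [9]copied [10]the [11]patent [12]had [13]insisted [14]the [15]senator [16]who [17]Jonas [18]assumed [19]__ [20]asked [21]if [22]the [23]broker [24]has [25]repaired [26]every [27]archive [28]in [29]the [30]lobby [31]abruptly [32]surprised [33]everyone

15

The gap at 19 is the subject of "asked", inside a relative clause.
The relative pronoun is "who" (word 16); it is bound by the head noun immediately before it.
Its filler is the head noun "senator", at word 15.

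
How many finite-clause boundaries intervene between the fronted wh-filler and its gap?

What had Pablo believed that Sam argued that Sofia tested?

2

"what" is extracted from the object of "tested".
Boundaries crossed, outermost first: [that], [that] — 2 in total.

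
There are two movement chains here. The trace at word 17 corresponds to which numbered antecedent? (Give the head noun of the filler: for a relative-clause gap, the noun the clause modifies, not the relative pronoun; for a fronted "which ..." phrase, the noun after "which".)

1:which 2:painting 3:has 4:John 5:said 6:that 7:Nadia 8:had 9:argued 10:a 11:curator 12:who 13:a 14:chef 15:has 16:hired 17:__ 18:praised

The marked gap is inside the relative clause, the direct object of "hired".
Its filler is the head noun "curator" (via "who"), at word 11.
(The other dependency links word 2 to a gap after word 18.)

11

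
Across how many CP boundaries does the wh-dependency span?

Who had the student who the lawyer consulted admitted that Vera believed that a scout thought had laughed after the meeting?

3

"who" is extracted from the subject of "laughed".
Boundaries crossed, outermost first: [that], [that], [Ø] — 3 in total.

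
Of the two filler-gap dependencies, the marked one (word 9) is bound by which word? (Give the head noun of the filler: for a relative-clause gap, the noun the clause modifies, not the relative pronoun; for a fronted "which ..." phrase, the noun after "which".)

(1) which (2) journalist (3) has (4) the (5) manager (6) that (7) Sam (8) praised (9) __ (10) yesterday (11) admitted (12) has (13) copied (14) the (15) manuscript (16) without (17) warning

5

The marked gap is inside the relative clause, the direct object of "praised".
Its filler is the head noun "manager" (via "that"), at word 5.
(The other dependency links word 2 to a gap after word 11.)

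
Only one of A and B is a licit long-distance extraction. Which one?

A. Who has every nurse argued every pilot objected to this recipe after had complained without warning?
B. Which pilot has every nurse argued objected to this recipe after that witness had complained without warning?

In A, the wh-phrase is extracted from inside an adjunct island (introduced by "after"), which blocks movement.
In B, the extraction path crosses only that-complement boundaries, which are transparent.
So B is grammatical.

B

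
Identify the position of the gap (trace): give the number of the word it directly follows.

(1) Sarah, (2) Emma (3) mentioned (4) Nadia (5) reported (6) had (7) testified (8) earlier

5

The displaced element is "Sarah" (word 1).
It is linked across 2 clause boundaries (Ø → Ø).
It functions as the subject of "testified", so the gap sits immediately after word 5 ("reported").
Base order: Emma mentioned Nadia reported Sarah had testified earlier.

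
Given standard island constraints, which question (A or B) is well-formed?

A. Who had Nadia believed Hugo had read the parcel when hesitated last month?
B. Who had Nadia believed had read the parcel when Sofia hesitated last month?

B

In A, the wh-phrase is extracted from inside an adjunct island (introduced by "when"), which blocks movement.
In B, the extraction path crosses only that-complement boundaries, which are transparent.
So B is grammatical.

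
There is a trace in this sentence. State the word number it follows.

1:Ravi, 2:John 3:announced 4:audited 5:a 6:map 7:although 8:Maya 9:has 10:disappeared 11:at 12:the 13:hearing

3

The displaced element is "Ravi" (word 1).
It is linked across 1 clause boundary (Ø).
It functions as the subject of "audited", so the gap sits immediately after word 3 ("announced").
Base order: John announced that Ravi audited a map although Maya has disappeared at the hearing.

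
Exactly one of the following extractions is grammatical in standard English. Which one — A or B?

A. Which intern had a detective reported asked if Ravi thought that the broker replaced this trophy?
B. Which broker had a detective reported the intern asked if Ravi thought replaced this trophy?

In B, the wh-phrase is extracted from inside a wh-island (introduced by "if"), which blocks movement.
In A, the extraction path crosses only that-complement boundaries, which are transparent.
So A is grammatical.

A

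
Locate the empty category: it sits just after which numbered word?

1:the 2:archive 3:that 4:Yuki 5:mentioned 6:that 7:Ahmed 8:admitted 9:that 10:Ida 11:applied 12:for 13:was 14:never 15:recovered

The displaced element is "the archive" (word 2).
It is linked across 2 clause boundaries (that → that).
It functions as the object of the preposition "for" of "applied", so the gap sits immediately after word 12 ("for").
Base order: Yuki mentioned that Ahmed admitted that Ida applied for the archive.

12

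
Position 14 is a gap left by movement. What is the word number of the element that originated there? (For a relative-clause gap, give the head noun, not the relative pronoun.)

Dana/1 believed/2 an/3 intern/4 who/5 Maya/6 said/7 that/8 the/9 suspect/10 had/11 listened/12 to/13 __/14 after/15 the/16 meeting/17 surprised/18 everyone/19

4

The gap at 14 is the prepositional object of "listened", inside a relative clause.
The relative pronoun is "who" (word 5); it is bound by the head noun immediately before it.
Its filler is the head noun "intern", at word 4.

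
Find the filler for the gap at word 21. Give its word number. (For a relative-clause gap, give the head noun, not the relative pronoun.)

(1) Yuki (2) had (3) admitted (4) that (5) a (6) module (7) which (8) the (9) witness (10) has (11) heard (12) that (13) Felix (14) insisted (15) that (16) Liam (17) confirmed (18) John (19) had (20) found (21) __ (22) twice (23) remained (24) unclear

The gap at 21 is the object of "found", inside a relative clause.
The relative pronoun is "which" (word 7); it is bound by the head noun immediately before it.
Its filler is the head noun "module", at word 6.

6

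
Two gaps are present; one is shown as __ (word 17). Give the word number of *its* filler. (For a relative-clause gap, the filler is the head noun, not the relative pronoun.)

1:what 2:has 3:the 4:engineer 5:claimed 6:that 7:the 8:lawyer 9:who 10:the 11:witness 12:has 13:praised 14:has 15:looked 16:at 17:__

1

The marked gap is the object of the preposition "at" of "looked".
Its filler is the fronted wh-phrase "what", at word 1.
(The other dependency links word 8 to a gap after word 13.)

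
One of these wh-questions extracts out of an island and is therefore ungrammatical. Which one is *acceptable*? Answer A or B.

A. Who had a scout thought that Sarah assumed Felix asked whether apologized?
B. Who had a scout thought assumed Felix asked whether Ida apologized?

B

In A, the wh-phrase is extracted from inside a wh-island (introduced by "whether"), which blocks movement.
In B, the extraction path crosses only that-complement boundaries, which are transparent.
So B is grammatical.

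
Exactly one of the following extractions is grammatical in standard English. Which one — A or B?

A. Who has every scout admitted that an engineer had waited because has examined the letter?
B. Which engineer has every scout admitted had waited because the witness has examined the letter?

B

In A, the wh-phrase is extracted from inside an adjunct island (introduced by "because"), which blocks movement.
In B, the extraction path crosses only that-complement boundaries, which are transparent.
So B is grammatical.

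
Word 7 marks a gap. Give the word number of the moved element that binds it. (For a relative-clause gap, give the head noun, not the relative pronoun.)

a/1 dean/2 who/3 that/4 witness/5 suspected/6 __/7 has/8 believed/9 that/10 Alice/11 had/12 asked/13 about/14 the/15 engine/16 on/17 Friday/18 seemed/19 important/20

The gap at 7 is the subject of "believed", inside a relative clause.
The relative pronoun is "who" (word 3); it is bound by the head noun immediately before it.
Its filler is the head noun "dean", at word 2.

2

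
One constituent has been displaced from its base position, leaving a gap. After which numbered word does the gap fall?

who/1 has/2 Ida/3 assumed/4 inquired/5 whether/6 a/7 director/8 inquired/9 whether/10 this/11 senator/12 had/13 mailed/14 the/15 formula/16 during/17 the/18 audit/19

The displaced element is "who" (word 1).
It is linked across 1 clause boundary (Ø).
It functions as the subject of "inquired", so the gap sits immediately after word 4 ("assumed").
Base order: Ida has assumed that who inquired whether a director inquired whether this senator had mailed the formula during the audit.

4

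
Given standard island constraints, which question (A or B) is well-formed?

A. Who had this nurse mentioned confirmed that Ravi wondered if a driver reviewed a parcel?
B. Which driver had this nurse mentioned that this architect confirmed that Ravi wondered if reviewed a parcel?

A

In B, the wh-phrase is extracted from inside a wh-island (introduced by "if"), which blocks movement.
In A, the extraction path crosses only that-complement boundaries, which are transparent.
So A is grammatical.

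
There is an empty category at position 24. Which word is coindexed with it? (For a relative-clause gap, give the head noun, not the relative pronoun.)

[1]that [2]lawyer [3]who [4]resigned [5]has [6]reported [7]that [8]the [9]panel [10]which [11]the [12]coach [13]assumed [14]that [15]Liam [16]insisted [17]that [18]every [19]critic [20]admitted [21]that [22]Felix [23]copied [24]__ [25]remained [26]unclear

9

The gap at 24 is the object of "copied", inside a relative clause.
The relative pronoun is "which" (word 10); it is bound by the head noun immediately before it.
Its filler is the head noun "panel", at word 9.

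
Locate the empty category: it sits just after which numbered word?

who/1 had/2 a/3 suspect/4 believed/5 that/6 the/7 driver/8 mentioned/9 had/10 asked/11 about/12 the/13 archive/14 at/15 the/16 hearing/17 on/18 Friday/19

9

The displaced element is "who" (word 1).
It is linked across 2 clause boundaries (that → Ø).
It functions as the subject of "asked", so the gap sits immediately after word 9 ("mentioned").
Base order: A suspect had believed that the driver mentioned that who had asked about the archive at the hearing on Friday.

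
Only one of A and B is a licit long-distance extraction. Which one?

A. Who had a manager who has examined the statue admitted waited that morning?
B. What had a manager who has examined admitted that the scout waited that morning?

In B, the wh-phrase is extracted from inside a complex-NP island (relative clause) (introduced by "who"), which blocks movement.
In A, the extraction path crosses only that-complement boundaries, which are transparent.
So A is grammatical.

A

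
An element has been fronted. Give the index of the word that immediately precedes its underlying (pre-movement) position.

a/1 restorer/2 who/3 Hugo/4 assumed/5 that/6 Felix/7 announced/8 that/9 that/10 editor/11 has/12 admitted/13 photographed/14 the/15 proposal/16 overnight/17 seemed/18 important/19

13

The displaced element is "a restorer" (word 2).
It is linked across 3 clause boundaries (that → that → Ø).
It functions as the subject of "photographed", so the gap sits immediately after word 13 ("admitted").
Base order: Hugo assumed that Felix announced that that editor has admitted that a restorer photographed the proposal overnight.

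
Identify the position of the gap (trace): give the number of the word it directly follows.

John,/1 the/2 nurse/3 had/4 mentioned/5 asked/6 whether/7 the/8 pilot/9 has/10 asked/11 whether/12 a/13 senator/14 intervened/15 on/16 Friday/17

5

The displaced element is "John" (word 1).
It is linked across 1 clause boundary (Ø).
It functions as the subject of "asked", so the gap sits immediately after word 5 ("mentioned").
Base order: The nurse had mentioned that John asked whether the pilot has asked whether a senator intervened on Friday.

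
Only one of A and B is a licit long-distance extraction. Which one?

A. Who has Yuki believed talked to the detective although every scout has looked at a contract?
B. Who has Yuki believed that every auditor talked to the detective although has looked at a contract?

A

In B, the wh-phrase is extracted from inside an adjunct island (introduced by "although"), which blocks movement.
In A, the extraction path crosses only that-complement boundaries, which are transparent.
So A is grammatical.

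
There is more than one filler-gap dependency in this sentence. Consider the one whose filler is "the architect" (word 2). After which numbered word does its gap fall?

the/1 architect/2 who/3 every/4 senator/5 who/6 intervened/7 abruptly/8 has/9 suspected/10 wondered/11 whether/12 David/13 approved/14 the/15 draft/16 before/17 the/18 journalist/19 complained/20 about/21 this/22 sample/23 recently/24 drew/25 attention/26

The displaced element is "the architect" (word 2).
It is linked across 1 clause boundary (Ø).
It functions as the subject of "wondered", so the gap sits immediately after word 10 ("suspected").
Base order: Every senator who intervened abruptly has suspected that the architect wondered whether David approved the draft before the journalist complained about this sample recently.

10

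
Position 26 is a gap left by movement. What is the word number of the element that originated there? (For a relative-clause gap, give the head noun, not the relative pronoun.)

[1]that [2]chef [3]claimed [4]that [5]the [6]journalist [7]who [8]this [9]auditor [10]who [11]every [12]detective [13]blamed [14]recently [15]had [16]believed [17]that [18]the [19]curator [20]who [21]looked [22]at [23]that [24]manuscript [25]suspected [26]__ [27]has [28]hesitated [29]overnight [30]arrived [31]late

The gap at 26 is the subject of "hesitated", inside a relative clause.
The relative pronoun is "who" (word 7); it is bound by the head noun immediately before it.
Its filler is the head noun "journalist", at word 6.

6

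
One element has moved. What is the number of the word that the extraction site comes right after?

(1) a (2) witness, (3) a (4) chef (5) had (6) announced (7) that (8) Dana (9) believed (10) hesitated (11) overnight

9

The displaced element is "a witness" (word 2).
It is linked across 2 clause boundaries (that → Ø).
It functions as the subject of "hesitated", so the gap sits immediately after word 9 ("believed").
Base order: A chef had announced that Dana believed a witness hesitated overnight.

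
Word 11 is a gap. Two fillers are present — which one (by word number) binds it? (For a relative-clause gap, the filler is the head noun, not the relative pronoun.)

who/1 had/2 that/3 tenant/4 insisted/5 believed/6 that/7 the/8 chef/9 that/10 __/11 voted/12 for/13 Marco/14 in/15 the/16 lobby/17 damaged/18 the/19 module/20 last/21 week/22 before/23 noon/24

The marked gap is inside the relative clause, the subject of "voted".
Its filler is the head noun "chef" (via "that"), at word 9.
(The other dependency links word 1 to a gap after word 5.)

9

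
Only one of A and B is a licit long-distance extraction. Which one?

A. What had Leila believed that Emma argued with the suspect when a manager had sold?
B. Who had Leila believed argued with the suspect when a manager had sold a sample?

B

In A, the wh-phrase is extracted from inside an adjunct island (introduced by "when"), which blocks movement.
In B, the extraction path crosses only that-complement boundaries, which are transparent.
So B is grammatical.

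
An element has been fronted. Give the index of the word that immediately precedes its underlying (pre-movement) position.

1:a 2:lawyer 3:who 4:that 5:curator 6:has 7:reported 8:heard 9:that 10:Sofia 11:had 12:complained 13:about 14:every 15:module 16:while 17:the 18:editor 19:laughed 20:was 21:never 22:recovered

The displaced element is "a lawyer" (word 2).
It is linked across 1 clause boundary (Ø).
It functions as the subject of "heard", so the gap sits immediately after word 7 ("reported").
Base order: That curator has reported a lawyer heard that Sofia had complained about every module while the editor laughed.

7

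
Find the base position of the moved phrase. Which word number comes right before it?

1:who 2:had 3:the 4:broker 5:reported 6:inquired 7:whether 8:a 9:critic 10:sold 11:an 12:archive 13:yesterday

The displaced element is "who" (word 1).
It is linked across 1 clause boundary (Ø).
It functions as the subject of "inquired", so the gap sits immediately after word 5 ("reported").
Base order: The broker had reported who inquired whether a critic sold an archive yesterday.

5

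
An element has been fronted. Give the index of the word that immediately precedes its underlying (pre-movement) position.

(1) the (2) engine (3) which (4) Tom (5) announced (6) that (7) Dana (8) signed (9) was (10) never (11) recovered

8

The displaced element is "the engine" (word 2).
It is linked across 1 clause boundary (that).
It functions as the direct object of "signed", so the gap sits immediately after word 8 ("signed").
Base order: Tom announced that Dana signed the engine.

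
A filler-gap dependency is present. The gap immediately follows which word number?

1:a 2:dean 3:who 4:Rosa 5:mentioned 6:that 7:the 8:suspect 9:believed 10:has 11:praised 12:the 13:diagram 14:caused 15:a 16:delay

9

The displaced element is "a dean" (word 2).
It is linked across 2 clause boundaries (that → Ø).
It functions as the subject of "praised", so the gap sits immediately after word 9 ("believed").
Base order: Rosa mentioned that the suspect believed that a dean has praised the diagram.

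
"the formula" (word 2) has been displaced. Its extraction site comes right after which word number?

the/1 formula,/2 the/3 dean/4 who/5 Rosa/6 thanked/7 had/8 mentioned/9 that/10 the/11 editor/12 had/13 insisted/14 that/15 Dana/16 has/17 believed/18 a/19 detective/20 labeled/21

21

The displaced element is "the formula" (word 2).
It is linked across 3 clause boundaries (that → that → Ø).
It functions as the direct object of "labeled", so the gap sits immediately after word 21 ("labeled").
Base order: The dean who Rosa thanked had mentioned that the editor had insisted that Dana has believed a detective labeled the formula.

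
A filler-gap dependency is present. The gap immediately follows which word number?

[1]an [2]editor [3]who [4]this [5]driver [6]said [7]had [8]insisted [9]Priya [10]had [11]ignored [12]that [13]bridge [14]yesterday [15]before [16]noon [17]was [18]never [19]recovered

6

The displaced element is "an editor" (word 2).
It is linked across 1 clause boundary (Ø).
It functions as the subject of "insisted", so the gap sits immediately after word 6 ("said").
Base order: This driver said that an editor had insisted Priya had ignored that bridge yesterday before noon.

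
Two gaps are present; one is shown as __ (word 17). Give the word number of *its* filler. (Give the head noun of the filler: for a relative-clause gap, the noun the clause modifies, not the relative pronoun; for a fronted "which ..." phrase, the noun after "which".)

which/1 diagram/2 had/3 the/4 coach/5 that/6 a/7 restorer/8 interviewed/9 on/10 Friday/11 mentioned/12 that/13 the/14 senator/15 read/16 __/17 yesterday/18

The marked gap is the direct object of "read".
Its filler is the fronted wh-phrase "which diagram", at word 2.
(The other dependency links word 5 to a gap after word 9.)

2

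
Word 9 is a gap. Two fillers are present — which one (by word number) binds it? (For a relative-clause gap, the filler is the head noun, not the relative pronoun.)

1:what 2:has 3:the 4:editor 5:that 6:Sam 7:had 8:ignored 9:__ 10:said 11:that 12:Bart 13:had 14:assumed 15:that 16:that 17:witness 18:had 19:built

4

The marked gap is inside the relative clause, the direct object of "ignored".
Its filler is the head noun "editor" (via "that"), at word 4.
(The other dependency links word 1 to a gap after word 19.)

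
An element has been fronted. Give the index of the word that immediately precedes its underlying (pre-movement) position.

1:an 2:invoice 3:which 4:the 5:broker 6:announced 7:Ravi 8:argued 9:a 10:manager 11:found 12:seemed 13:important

The displaced element is "an invoice" (word 2).
It is linked across 2 clause boundaries (Ø → Ø).
It functions as the direct object of "found", so the gap sits immediately after word 11 ("found").
Base order: The broker announced Ravi argued a manager found an invoice.

11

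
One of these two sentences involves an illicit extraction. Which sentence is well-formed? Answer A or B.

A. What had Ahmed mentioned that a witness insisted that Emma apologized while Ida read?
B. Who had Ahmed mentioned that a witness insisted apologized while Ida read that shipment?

In A, the wh-phrase is extracted from inside an adjunct island (introduced by "while"), which blocks movement.
In B, the extraction path crosses only that-complement boundaries, which are transparent.
So B is grammatical.

B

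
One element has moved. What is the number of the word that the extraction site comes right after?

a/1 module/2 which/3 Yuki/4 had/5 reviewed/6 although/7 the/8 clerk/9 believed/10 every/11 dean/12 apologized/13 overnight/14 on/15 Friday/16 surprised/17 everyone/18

6

The displaced element is "a module" (word 2).
It functions as the direct object of "reviewed", so the gap sits immediately after word 6 ("reviewed").
Base order: Yuki had reviewed a module although the clerk believed every dean apologized overnight on Friday.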